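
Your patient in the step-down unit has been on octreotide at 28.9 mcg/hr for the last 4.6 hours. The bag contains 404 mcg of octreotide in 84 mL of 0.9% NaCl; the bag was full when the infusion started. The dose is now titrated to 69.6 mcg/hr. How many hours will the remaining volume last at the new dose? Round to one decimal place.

3.9 hours

Initial rate:
Concentration = 404 mcg ÷ 84 mL = 4.809524 mcg/mL
Rate = 28.9 mcg/hr ÷ 4.809524 mcg/mL = 6.008911 mL/hr
Volume infused so far = 6.008911 mL/hr × 4.6 hr = 27.64099 mL
Volume remaining = 84 − 27.64099 = 56.35901 mL
New rate:
Rate = 69.6 mcg/hr ÷ 4.809524 mcg/mL = 14.47129 mL/hr
Time remaining = 56.35901 mL ÷ 14.47129 mL/hr = 3.89454 hr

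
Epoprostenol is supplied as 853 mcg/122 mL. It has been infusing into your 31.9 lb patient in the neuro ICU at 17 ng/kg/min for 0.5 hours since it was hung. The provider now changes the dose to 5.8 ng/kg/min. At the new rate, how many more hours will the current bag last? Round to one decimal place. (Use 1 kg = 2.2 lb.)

Initial rate:
Weight = 31.9 lb ÷ 2.2 lb/kg = 14.5 kg
Dose = 17 ng/kg/min × 14.5 kg = 246.5 ng/min
246.5 ng/min × 60 min/hr = 14790 ng/hr
Concentration = 853 mcg ÷ 122 mL = 6.991803 mcg/mL = 6991.803 ng/mL
Rate = 14790 ng/hr ÷ 6991.803 ng/mL = 2.115334 mL/hr
Volume infused so far = 2.115334 mL/hr × 0.5 hr = 1.057667 mL
Volume remaining = 122 − 1.057667 = 120.9423 mL
New rate:
Dose = 5.8 ng/kg/min × 14.5 kg = 84.1 ng/min
84.1 ng/min × 60 min/hr = 5046 ng/hr
Rate = 5046 ng/hr ÷ 6991.803 ng/mL = 0.7217022 mL/hr
Time remaining = 120.9423 mL ÷ 0.7217022 mL/hr = 167.5793 hr

167.6 hours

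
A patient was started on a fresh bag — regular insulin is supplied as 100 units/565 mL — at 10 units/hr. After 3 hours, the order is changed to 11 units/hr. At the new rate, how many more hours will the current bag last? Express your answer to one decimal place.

6.4 hours

Initial rate:
Concentration = 100 units ÷ 565 mL = 0.1769912 units/mL
Rate = 10 units/hr ÷ 0.1769912 units/mL = 56.5 mL/hr
Volume infused so far = 56.5 mL/hr × 3 hr = 169.5 mL
Volume remaining = 565 − 169.5 = 395.5 mL
New rate:
Rate = 11 units/hr ÷ 0.1769912 units/mL = 62.15 mL/hr
Time remaining = 395.5 mL ÷ 62.15 mL/hr = 6.363636 hr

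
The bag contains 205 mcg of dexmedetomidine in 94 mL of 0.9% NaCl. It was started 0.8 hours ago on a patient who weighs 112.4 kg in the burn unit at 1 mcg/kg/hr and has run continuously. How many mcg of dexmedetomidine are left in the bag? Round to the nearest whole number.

Dose = 1 mcg/kg/hr × 112.4 kg = 112.4 mcg/hr
Concentration = 205 mcg ÷ 94 mL = 2.180851 mcg/mL
Rate = 112.4 mcg/hr ÷ 2.180851 mcg/mL = 51.53951 mL/hr
Volume infused = 51.53951 mL/hr × 0.8 hr = 41.23161 mL
Volume remaining = 94 − 41.23161 = 52.76839 mL
Drug remaining = 52.76839 mL × 2.180851 mcg/mL = 115.08 mcg

115 mcg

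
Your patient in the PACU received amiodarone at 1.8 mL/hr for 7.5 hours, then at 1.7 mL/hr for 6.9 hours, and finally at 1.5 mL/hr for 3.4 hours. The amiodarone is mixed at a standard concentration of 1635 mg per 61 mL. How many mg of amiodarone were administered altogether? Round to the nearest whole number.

813 mg

Concentration = 1635 mg ÷ 61 mL = 26.80328 mg/mL
Stage 1: 1.8 mL/hr × 7.5 hr = 13.5 mL → 13.5 mL × 26.80328 mg/mL = 361.8443 mg
Stage 2: 1.7 mL/hr × 6.9 hr = 11.73 mL → 11.73 mL × 26.80328 mg/mL = 314.4025 mg
Stage 3: 1.5 mL/hr × 3.4 hr = 5.1 mL → 5.1 mL × 26.80328 mg/mL = 136.6967 mg
Total = 361.8443 + 314.4025 + 136.6967 = 812.9434 mg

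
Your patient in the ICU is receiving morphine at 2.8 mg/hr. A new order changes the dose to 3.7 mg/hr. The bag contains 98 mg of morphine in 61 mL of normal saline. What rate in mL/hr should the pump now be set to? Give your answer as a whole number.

2 mL/hr

Concentration = 98 mg ÷ 61 mL = 1.606557 mg/mL
Rate = 3.7 mg/hr ÷ 1.606557 mg/mL = 2.303061 mL/hr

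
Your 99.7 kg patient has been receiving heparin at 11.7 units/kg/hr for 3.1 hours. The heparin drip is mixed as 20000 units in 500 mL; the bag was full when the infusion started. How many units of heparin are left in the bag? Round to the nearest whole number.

Dose = 11.7 units/kg/hr × 99.7 kg = 1166.49 units/hr
Concentration = 20000 units ÷ 500 mL = 40 units/mL
Rate = 1166.49 units/hr ÷ 40 units/mL = 29.16225 mL/hr
Volume infused = 29.16225 mL/hr × 3.1 hr = 90.40297 mL
Volume remaining = 500 − 90.40297 = 409.597 mL
Drug remaining = 409.597 mL × 40 units/mL = 16383.88 units

16384 units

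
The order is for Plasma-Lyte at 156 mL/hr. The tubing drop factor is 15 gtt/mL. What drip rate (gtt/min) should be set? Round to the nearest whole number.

39 gtt/min

156 mL/hr ÷ 60 min/hr = 2.6 mL/min
2.6 mL/min × 15 gtt/mL = 39 gtt/min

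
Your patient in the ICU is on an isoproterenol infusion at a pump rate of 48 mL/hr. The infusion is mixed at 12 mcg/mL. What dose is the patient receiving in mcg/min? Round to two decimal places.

Drug rate = 48 mL/hr × 12 mcg/mL = 576 mcg/hr
576 mcg/hr ÷ 60 min/hr = 9.6 mcg/min

9.60 mcg/min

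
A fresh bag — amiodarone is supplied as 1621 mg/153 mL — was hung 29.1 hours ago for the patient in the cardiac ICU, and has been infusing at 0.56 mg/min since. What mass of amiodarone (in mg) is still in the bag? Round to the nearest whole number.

643 mg

0.56 mg/min × 60 min/hr = 33.6 mg/hr
Concentration = 1621 mg ÷ 153 mL = 10.59477 mg/mL
Rate = 33.6 mg/hr ÷ 10.59477 mg/mL = 3.171376 mL/hr
Volume infused = 3.171376 mL/hr × 29.1 hr = 92.28703 mL
Volume remaining = 153 − 92.28703 = 60.71297 mL
Drug remaining = 60.71297 mL × 10.59477 mg/mL = 643.24 mg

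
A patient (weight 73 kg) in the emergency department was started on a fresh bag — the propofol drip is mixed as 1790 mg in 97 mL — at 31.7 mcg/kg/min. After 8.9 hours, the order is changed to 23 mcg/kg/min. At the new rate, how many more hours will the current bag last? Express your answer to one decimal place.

Initial rate:
Dose = 31.7 mcg/kg/min × 73 kg = 2314.1 mcg/min
2314.1 mcg/min × 60 min/hr = 138846 mcg/hr
Concentration = 1790 mg ÷ 97 mL = 18.45361 mg/mL = 18453.61 mcg/mL
Rate = 138846 mcg/hr ÷ 18453.61 mcg/mL = 7.524057 mL/hr
Volume infused so far = 7.524057 mL/hr × 8.9 hr = 66.96411 mL
Volume remaining = 97 − 66.96411 = 30.03589 mL
New rate:
Dose = 23 mcg/kg/min × 73 kg = 1679 mcg/min
1679 mcg/min × 60 min/hr = 100740 mcg/hr
Rate = 100740 mcg/hr ÷ 18453.61 mcg/mL = 5.459095 mL/hr
Time remaining = 30.03589 mL ÷ 5.459095 mL/hr = 5.501991 hr

5.5 hours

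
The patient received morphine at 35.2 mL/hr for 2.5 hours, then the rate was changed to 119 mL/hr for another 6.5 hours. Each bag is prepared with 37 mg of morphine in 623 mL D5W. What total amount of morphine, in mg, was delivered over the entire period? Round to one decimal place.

Concentration = 37 mg ÷ 623 mL = 0.05939005 mg/mL
Stage 1: 35.2 mL/hr × 2.5 hr = 88 mL → 88 mL × 0.05939005 mg/mL = 5.226324 mg
Stage 2: 119 mL/hr × 6.5 hr = 773.5 mL → 773.5 mL × 0.05939005 mg/mL = 45.9382 mg
Total = 5.226324 + 45.9382 = 51.16453 mg

51.2 mg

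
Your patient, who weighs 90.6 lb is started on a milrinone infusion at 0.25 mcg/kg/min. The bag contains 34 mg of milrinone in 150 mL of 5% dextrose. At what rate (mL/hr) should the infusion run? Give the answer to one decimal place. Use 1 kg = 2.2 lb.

Weight = 90.6 lb ÷ 2.2 lb/kg = 41.18182 kg
Dose = 0.25 mcg/kg/min × 41.18182 kg = 10.29545 mcg/min
10.29545 mcg/min × 60 min/hr = 617.7273 mcg/hr
Concentration = 34 mg ÷ 150 mL = 0.2266667 mg/mL = 226.6667 mcg/mL
Rate = 617.7273 mcg/hr ÷ 226.6667 mcg/mL = 2.725267 mL/hr

2.7 mL/hr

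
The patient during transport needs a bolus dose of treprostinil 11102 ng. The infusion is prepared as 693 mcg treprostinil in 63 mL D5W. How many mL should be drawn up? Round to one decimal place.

Concentration = 693 mcg ÷ 63 mL = 11 mcg/mL = 11000 ng/mL
Volume = 11102 ng ÷ 11000 ng/mL = 1.009273 mL

1.0 mL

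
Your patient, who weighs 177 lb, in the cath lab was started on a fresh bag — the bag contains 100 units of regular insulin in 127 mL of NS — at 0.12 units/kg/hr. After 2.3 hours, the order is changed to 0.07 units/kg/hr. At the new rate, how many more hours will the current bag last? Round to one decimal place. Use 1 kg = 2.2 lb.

13.8 hours

Initial rate:
Weight = 177 lb ÷ 2.2 lb/kg = 80.45455 kg
Dose = 0.12 units/kg/hr × 80.45455 kg = 9.654545 units/hr
Concentration = 100 units ÷ 127 mL = 0.7874016 units/mL
Rate = 9.654545 units/hr ÷ 0.7874016 units/mL = 12.26127 mL/hr
Volume infused so far = 12.26127 mL/hr × 2.3 hr = 28.20093 mL
Volume remaining = 127 − 28.20093 = 98.79907 mL
New rate:
Dose = 0.07 units/kg/hr × 80.45455 kg = 5.631818 units/hr
Rate = 5.631818 units/hr ÷ 0.7874016 units/mL = 7.152409 mL/hr
Time remaining = 98.79907 mL ÷ 7.152409 mL/hr = 13.8134 hr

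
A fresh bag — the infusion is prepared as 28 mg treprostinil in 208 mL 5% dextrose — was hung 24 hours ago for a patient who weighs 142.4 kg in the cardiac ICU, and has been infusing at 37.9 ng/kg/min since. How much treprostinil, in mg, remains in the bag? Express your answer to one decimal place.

Dose = 37.9 ng/kg/min × 142.4 kg = 5396.96 ng/min
5396.96 ng/min × 60 min/hr = 323817.6 ng/hr
Concentration = 28 mg ÷ 208 mL = 0.1346154 mg/mL = 134615.4 ng/mL
Rate = 323817.6 ng/hr ÷ 134615.4 ng/mL = 2.405502 mL/hr
Volume infused = 2.405502 mL/hr × 24 hr = 57.73205 mL
Volume remaining = 208 − 57.73205 = 150.2679 mL
Drug remaining = 150.2679 mL × 134615.4 ng/mL = 20228378 ng = 20.22838 mg

20.2 mg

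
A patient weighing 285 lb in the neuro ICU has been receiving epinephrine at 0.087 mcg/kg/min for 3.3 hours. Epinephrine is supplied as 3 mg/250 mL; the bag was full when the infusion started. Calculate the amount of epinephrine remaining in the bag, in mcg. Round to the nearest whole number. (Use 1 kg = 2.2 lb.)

768 mcg

Weight = 285 lb ÷ 2.2 lb/kg = 129.5455 kg
Dose = 0.087 mcg/kg/min × 129.5455 kg = 11.27045 mcg/min
11.27045 mcg/min × 60 min/hr = 676.2273 mcg/hr
Concentration = 3 mg ÷ 250 mL = 0.012 mg/mL = 12 mcg/mL
Rate = 676.2273 mcg/hr ÷ 12 mcg/mL = 56.35227 mL/hr
Volume infused = 56.35227 mL/hr × 3.3 hr = 185.9625 mL
Volume remaining = 250 − 185.9625 = 64.0375 mL
Drug remaining = 64.0375 mL × 12 mcg/mL = 768.45 mcg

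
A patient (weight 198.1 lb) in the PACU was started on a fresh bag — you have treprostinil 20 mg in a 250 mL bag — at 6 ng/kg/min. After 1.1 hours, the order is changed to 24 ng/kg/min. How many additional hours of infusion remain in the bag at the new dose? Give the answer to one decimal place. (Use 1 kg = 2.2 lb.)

Initial rate:
Weight = 198.1 lb ÷ 2.2 lb/kg = 90.04545 kg
Dose = 6 ng/kg/min × 90.04545 kg = 540.2727 ng/min
540.2727 ng/min × 60 min/hr = 32416.36 ng/hr
Concentration = 20 mg ÷ 250 mL = 0.08 mg/mL = 80000 ng/mL
Rate = 32416.36 ng/hr ÷ 80000 ng/mL = 0.4052045 mL/hr
Volume infused so far = 0.4052045 mL/hr × 1.1 hr = 0.445725 mL
Volume remaining = 250 − 0.445725 = 249.5543 mL
New rate:
Dose = 24 ng/kg/min × 90.04545 kg = 2161.091 ng/min
2161.091 ng/min × 60 min/hr = 129665.5 ng/hr
Rate = 129665.5 ng/hr ÷ 80000 ng/mL = 1.620818 mL/hr
Time remaining = 249.5543 mL ÷ 1.620818 mL/hr = 153.9681 hr

154.0 hours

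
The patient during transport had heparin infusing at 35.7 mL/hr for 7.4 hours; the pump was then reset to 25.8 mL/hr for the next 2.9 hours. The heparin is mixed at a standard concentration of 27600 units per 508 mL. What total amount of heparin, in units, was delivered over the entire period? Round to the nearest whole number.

18418 units

Concentration = 27600 units ÷ 508 mL = 54.33071 units/mL
Stage 1: 35.7 mL/hr × 7.4 hr = 264.18 mL → 264.18 mL × 54.33071 units/mL = 14353.09 units
Stage 2: 25.8 mL/hr × 2.9 hr = 74.82 mL → 74.82 mL × 54.33071 units/mL = 4065.024 units
Total = 14353.09 + 4065.024 = 18418.11 units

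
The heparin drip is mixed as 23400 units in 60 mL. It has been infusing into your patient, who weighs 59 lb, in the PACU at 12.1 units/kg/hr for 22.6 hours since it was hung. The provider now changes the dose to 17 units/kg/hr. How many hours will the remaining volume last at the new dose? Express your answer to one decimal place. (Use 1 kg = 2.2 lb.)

Initial rate:
Weight = 59 lb ÷ 2.2 lb/kg = 26.81818 kg
Dose = 12.1 units/kg/hr × 26.81818 kg = 324.5 units/hr
Concentration = 23400 units ÷ 60 mL = 390 units/mL
Rate = 324.5 units/hr ÷ 390 units/mL = 0.8320513 mL/hr
Volume infused so far = 0.8320513 mL/hr × 22.6 hr = 18.80436 mL
Volume remaining = 60 − 18.80436 = 41.19564 mL
New rate:
Dose = 17 units/kg/hr × 26.81818 kg = 455.9091 units/hr
Rate = 455.9091 units/hr ÷ 390 units/mL = 1.168998 mL/hr
Time remaining = 41.19564 mL ÷ 1.168998 mL/hr = 35.24014 hr

35.2 hours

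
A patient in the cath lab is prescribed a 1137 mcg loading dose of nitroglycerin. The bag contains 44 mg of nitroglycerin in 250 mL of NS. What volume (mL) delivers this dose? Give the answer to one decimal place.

6.5 mL

Concentration = 44 mg ÷ 250 mL = 0.176 mg/mL = 176 mcg/mL
Volume = 1137 mcg ÷ 176 mcg/mL = 6.460227 mL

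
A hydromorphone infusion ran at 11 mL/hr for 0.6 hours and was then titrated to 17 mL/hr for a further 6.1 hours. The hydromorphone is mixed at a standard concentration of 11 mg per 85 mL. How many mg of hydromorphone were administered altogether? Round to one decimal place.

Concentration = 11 mg ÷ 85 mL = 0.1294118 mg/mL
Stage 1: 11 mL/hr × 0.6 hr = 6.6 mL → 6.6 mL × 0.1294118 mg/mL = 0.8541176 mg
Stage 2: 17 mL/hr × 6.1 hr = 103.7 mL → 103.7 mL × 0.1294118 mg/mL = 13.42 mg
Total = 0.8541176 + 13.42 = 14.27412 mg

14.3 mg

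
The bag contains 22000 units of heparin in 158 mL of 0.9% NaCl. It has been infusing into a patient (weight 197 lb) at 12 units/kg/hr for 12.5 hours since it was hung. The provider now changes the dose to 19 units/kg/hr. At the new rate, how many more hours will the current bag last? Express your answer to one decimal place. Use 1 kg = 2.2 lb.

Initial rate:
Weight = 197 lb ÷ 2.2 lb/kg = 89.54545 kg
Dose = 12 units/kg/hr × 89.54545 kg = 1074.545 units/hr
Concentration = 22000 units ÷ 158 mL = 139.2405 units/mL
Rate = 1074.545 units/hr ÷ 139.2405 units/mL = 7.71719 mL/hr
Volume infused so far = 7.71719 mL/hr × 12.5 hr = 96.46488 mL
Volume remaining = 158 − 96.46488 = 61.53512 mL
New rate:
Dose = 19 units/kg/hr × 89.54545 kg = 1701.364 units/hr
Rate = 1701.364 units/hr ÷ 139.2405 units/mL = 12.21888 mL/hr
Time remaining = 61.53512 mL ÷ 12.21888 mL/hr = 5.036067 hr

5.0 hours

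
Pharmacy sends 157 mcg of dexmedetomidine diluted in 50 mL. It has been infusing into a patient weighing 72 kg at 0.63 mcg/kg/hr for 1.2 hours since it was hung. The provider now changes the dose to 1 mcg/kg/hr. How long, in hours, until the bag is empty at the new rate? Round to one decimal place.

1.4 hours

Initial rate:
Dose = 0.63 mcg/kg/hr × 72 kg = 45.36 mcg/hr
Concentration = 157 mcg ÷ 50 mL = 3.14 mcg/mL
Rate = 45.36 mcg/hr ÷ 3.14 mcg/mL = 14.44586 mL/hr
Volume infused so far = 14.44586 mL/hr × 1.2 hr = 17.33503 mL
Volume remaining = 50 − 17.33503 = 32.66497 mL
New rate:
Dose = 1 mcg/kg/hr × 72 kg = 72 mcg/hr
Rate = 72 mcg/hr ÷ 3.14 mcg/mL = 22.92994 mL/hr
Time remaining = 32.66497 mL ÷ 22.92994 mL/hr = 1.424556 hr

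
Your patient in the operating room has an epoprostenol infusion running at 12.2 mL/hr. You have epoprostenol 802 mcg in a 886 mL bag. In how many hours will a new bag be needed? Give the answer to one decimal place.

Duration = 886 mL ÷ 12.2 mL/hr = 72.62295 hr

72.6 hours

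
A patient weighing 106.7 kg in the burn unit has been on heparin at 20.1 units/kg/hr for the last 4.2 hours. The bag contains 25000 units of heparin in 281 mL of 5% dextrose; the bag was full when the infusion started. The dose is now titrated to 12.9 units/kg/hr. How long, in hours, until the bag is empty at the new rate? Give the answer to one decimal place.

11.6 hours

Initial rate:
Dose = 20.1 units/kg/hr × 106.7 kg = 2144.67 units/hr
Concentration = 25000 units ÷ 281 mL = 88.96797 units/mL
Rate = 2144.67 units/hr ÷ 88.96797 units/mL = 24.10609 mL/hr
Volume infused so far = 24.10609 mL/hr × 4.2 hr = 101.2456 mL
Volume remaining = 281 − 101.2456 = 179.7544 mL
New rate:
Dose = 12.9 units/kg/hr × 106.7 kg = 1376.43 units/hr
Rate = 1376.43 units/hr ÷ 88.96797 units/mL = 15.47107 mL/hr
Time remaining = 179.7544 mL ÷ 15.47107 mL/hr = 11.61874 hr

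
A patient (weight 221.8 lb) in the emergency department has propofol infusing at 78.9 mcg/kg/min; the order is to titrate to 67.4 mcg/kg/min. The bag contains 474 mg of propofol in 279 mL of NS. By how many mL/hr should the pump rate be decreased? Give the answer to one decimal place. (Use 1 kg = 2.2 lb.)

40.9 mL/hr

At the current dose:
Weight = 221.8 lb ÷ 2.2 lb/kg = 100.8182 kg
Dose = 78.9 mcg/kg/min × 100.8182 kg = 7954.555 mcg/min
7954.555 mcg/min × 60 min/hr = 477273.3 mcg/hr
Concentration = 474 mg ÷ 279 mL = 1.698925 mg/mL = 1698.925 mcg/mL
Rate = 477273.3 mcg/hr ÷ 1698.925 mcg/mL = 280.9267 mL/hr
At the new dose:
Dose = 67.4 mcg/kg/min × 100.8182 kg = 6795.145 mcg/min
6795.145 mcg/min × 60 min/hr = 407708.7 mcg/hr
Rate = 407708.7 mcg/hr ÷ 1698.925 mcg/mL = 239.9805 mL/hr
Change = 239.9805 − 280.9267 = -40.94622 mL/hr → 40.94622 mL/hr decrease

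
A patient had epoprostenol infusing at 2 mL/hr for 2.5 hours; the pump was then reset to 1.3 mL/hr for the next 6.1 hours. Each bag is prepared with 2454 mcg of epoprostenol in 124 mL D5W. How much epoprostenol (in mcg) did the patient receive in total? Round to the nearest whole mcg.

256 mcg

Concentration = 2454 mcg ÷ 124 mL = 19.79032 mcg/mL
Stage 1: 2 mL/hr × 2.5 hr = 5 mL → 5 mL × 19.79032 mcg/mL = 98.95161 mcg
Stage 2: 1.3 mL/hr × 6.1 hr = 7.93 mL → 7.93 mL × 19.79032 mcg/mL = 156.9373 mcg
Total = 98.95161 + 156.9373 = 255.8889 mcg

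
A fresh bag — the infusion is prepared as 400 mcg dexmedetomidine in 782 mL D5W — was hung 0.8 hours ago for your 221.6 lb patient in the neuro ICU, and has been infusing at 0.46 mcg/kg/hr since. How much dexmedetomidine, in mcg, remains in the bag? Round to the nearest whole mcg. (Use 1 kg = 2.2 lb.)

Weight = 221.6 lb ÷ 2.2 lb/kg = 100.7273 kg
Dose = 0.46 mcg/kg/hr × 100.7273 kg = 46.33455 mcg/hr
Concentration = 400 mcg ÷ 782 mL = 0.511509 mcg/mL
Rate = 46.33455 mcg/hr ÷ 0.511509 mcg/mL = 90.58404 mL/hr
Volume infused = 90.58404 mL/hr × 0.8 hr = 72.46723 mL
Volume remaining = 782 − 72.46723 = 709.5328 mL
Drug remaining = 709.5328 mL × 0.511509 mcg/mL = 362.9324 mcg

363 mcg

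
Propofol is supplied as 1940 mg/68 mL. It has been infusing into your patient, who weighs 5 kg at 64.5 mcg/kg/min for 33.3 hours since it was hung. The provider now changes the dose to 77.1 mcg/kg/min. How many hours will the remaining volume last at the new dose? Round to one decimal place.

Initial rate:
Dose = 64.5 mcg/kg/min × 5 kg = 322.5 mcg/min
322.5 mcg/min × 60 min/hr = 19350 mcg/hr
Concentration = 1940 mg ÷ 68 mL = 28.52941 mg/mL = 28529.41 mcg/mL
Rate = 19350 mcg/hr ÷ 28529.41 mcg/mL = 0.6782474 mL/hr
Volume infused so far = 0.6782474 mL/hr × 33.3 hr = 22.58564 mL
Volume remaining = 68 − 22.58564 = 45.41436 mL
New rate:
Dose = 77.1 mcg/kg/min × 5 kg = 385.5 mcg/min
385.5 mcg/min × 60 min/hr = 23130 mcg/hr
Rate = 23130 mcg/hr ÷ 28529.41 mcg/mL = 0.8107423 mL/hr
Time remaining = 45.41436 mL ÷ 0.8107423 mL/hr = 56.01578 hr

56.0 hours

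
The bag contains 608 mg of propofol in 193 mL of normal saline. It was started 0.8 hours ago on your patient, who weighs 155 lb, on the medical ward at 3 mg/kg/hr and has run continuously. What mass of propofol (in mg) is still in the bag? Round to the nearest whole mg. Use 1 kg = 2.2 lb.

Weight = 155 lb ÷ 2.2 lb/kg = 70.45455 kg
Dose = 3 mg/kg/hr × 70.45455 kg = 211.3636 mg/hr
Concentration = 608 mg ÷ 193 mL = 3.150259 mg/mL
Rate = 211.3636 mg/hr ÷ 3.150259 mg/mL = 67.09405 mL/hr
Volume infused = 67.09405 mL/hr × 0.8 hr = 53.67524 mL
Volume remaining = 193 − 53.67524 = 139.3248 mL
Drug remaining = 139.3248 mL × 3.150259 mg/mL = 438.9091 mg

439 mg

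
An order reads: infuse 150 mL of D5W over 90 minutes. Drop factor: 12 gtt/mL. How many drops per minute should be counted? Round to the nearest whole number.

150 mL ÷ (90 min) = 1.666667 mL/min
1.666667 mL/min × 12 gtt/mL = 20 gtt/min

20 gtt/min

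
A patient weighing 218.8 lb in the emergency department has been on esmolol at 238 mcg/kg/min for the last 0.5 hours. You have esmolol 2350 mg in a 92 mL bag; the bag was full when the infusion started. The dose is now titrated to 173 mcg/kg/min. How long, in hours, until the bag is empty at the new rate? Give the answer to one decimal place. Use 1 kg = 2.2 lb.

Initial rate:
Weight = 218.8 lb ÷ 2.2 lb/kg = 99.45455 kg
Dose = 238 mcg/kg/min × 99.45455 kg = 23670.18 mcg/min
23670.18 mcg/min × 60 min/hr = 1420211 mcg/hr
Concentration = 2350 mg ÷ 92 mL = 25.54348 mg/mL = 25543.48 mcg/mL
Rate = 1420211 mcg/hr ÷ 25543.48 mcg/mL = 55.59975 mL/hr
Volume infused so far = 55.59975 mL/hr × 0.5 hr = 27.79987 mL
Volume remaining = 92 − 27.79987 = 64.20013 mL
New rate:
Dose = 173 mcg/kg/min × 99.45455 kg = 17205.64 mcg/min
17205.64 mcg/min × 60 min/hr = 1032338 mcg/hr
Rate = 1032338 mcg/hr ÷ 25543.48 mcg/mL = 40.41494 mL/hr
Time remaining = 64.20013 mL ÷ 40.41494 mL/hr = 1.588525 hr

1.6 hours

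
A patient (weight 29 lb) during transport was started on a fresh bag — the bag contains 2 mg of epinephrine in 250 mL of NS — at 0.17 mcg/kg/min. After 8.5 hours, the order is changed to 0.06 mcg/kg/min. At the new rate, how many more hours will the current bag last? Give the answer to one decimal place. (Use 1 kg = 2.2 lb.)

Initial rate:
Weight = 29 lb ÷ 2.2 lb/kg = 13.18182 kg
Dose = 0.17 mcg/kg/min × 13.18182 kg = 2.240909 mcg/min
2.240909 mcg/min × 60 min/hr = 134.4545 mcg/hr
Concentration = 2 mg ÷ 250 mL = 0.008 mg/mL = 8 mcg/mL
Rate = 134.4545 mcg/hr ÷ 8 mcg/mL = 16.80682 mL/hr
Volume infused so far = 16.80682 mL/hr × 8.5 hr = 142.858 mL
Volume remaining = 250 − 142.858 = 107.142 mL
New rate:
Dose = 0.06 mcg/kg/min × 13.18182 kg = 0.7909091 mcg/min
0.7909091 mcg/min × 60 min/hr = 47.45455 mcg/hr
Rate = 47.45455 mcg/hr ÷ 8 mcg/mL = 5.931818 mL/hr
Time remaining = 107.142 mL ÷ 5.931818 mL/hr = 18.06226 hr

18.1 hours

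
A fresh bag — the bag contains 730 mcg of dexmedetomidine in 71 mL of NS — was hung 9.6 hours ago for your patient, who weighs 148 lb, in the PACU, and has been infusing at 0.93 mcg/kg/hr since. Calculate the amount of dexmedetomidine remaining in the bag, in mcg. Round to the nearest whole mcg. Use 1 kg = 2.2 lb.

Weight = 148 lb ÷ 2.2 lb/kg = 67.27273 kg
Dose = 0.93 mcg/kg/hr × 67.27273 kg = 62.56364 mcg/hr
Concentration = 730 mcg ÷ 71 mL = 10.28169 mcg/mL
Rate = 62.56364 mcg/hr ÷ 10.28169 mcg/mL = 6.084956 mL/hr
Volume infused = 6.084956 mL/hr × 9.6 hr = 58.41558 mL
Volume remaining = 71 − 58.41558 = 12.58442 mL
Drug remaining = 12.58442 mL × 10.28169 mcg/mL = 129.3891 mcg

129 mcg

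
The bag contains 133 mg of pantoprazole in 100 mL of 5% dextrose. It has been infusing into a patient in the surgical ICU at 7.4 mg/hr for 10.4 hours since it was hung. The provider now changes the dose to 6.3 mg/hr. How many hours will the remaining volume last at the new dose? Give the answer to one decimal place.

8.9 hours

Initial rate:
Concentration = 133 mg ÷ 100 mL = 1.33 mg/mL
Rate = 7.4 mg/hr ÷ 1.33 mg/mL = 5.56391 mL/hr
Volume infused so far = 5.56391 mL/hr × 10.4 hr = 57.86466 mL
Volume remaining = 100 − 57.86466 = 42.13534 mL
New rate:
Rate = 6.3 mg/hr ÷ 1.33 mg/mL = 4.736842 mL/hr
Time remaining = 42.13534 mL ÷ 4.736842 mL/hr = 8.895238 hr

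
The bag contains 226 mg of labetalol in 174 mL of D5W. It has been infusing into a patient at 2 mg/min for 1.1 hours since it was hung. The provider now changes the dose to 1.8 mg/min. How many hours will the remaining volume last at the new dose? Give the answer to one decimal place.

0.9 hours

Initial rate:
2 mg/min × 60 min/hr = 120 mg/hr
Concentration = 226 mg ÷ 174 mL = 1.298851 mg/mL
Rate = 120 mg/hr ÷ 1.298851 mg/mL = 92.38938 mL/hr
Volume infused so far = 92.38938 mL/hr × 1.1 hr = 101.6283 mL
Volume remaining = 174 − 101.6283 = 72.37168 mL
New rate:
1.8 mg/min × 60 min/hr = 108 mg/hr
Rate = 108 mg/hr ÷ 1.298851 mg/mL = 83.15044 mL/hr
Time remaining = 72.37168 mL ÷ 83.15044 mL/hr = 0.8703704 hr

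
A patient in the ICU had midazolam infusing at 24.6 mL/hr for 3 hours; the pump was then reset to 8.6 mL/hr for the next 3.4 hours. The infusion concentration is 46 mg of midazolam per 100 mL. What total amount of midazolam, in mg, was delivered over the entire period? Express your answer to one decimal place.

47.4 mg

Concentration = 46 mg ÷ 100 mL = 0.46 mg/mL
Stage 1: 24.6 mL/hr × 3 hr = 73.8 mL → 73.8 mL × 0.46 mg/mL = 33.948 mg
Stage 2: 8.6 mL/hr × 3.4 hr = 29.24 mL → 29.24 mL × 0.46 mg/mL = 13.4504 mg
Total = 33.948 + 13.4504 = 47.3984 mg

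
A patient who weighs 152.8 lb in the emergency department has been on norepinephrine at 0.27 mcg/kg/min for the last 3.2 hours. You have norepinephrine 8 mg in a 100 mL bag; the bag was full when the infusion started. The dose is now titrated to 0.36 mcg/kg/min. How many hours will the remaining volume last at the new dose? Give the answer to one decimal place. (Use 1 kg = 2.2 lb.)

2.9 hours

Initial rate:
Weight = 152.8 lb ÷ 2.2 lb/kg = 69.45455 kg
Dose = 0.27 mcg/kg/min × 69.45455 kg = 18.75273 mcg/min
18.75273 mcg/min × 60 min/hr = 1125.164 mcg/hr
Concentration = 8 mg ÷ 100 mL = 0.08 mg/mL = 80 mcg/mL
Rate = 1125.164 mcg/hr ÷ 80 mcg/mL = 14.06455 mL/hr
Volume infused so far = 14.06455 mL/hr × 3.2 hr = 45.00655 mL
Volume remaining = 100 − 45.00655 = 54.99345 mL
New rate:
Dose = 0.36 mcg/kg/min × 69.45455 kg = 25.00364 mcg/min
25.00364 mcg/min × 60 min/hr = 1500.218 mcg/hr
Rate = 1500.218 mcg/hr ÷ 80 mcg/mL = 18.75273 mL/hr
Time remaining = 54.99345 mL ÷ 18.75273 mL/hr = 2.932558 hr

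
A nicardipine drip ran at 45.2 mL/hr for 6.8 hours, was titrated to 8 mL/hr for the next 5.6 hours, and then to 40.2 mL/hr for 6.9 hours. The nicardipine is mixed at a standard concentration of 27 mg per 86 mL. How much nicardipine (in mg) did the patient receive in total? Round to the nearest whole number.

Concentration = 27 mg ÷ 86 mL = 0.3139535 mg/mL
Stage 1: 45.2 mL/hr × 6.8 hr = 307.36 mL → 307.36 mL × 0.3139535 mg/mL = 96.49674 mg
Stage 2: 8 mL/hr × 5.6 hr = 44.8 mL → 44.8 mL × 0.3139535 mg/mL = 14.06512 mg
Stage 3: 40.2 mL/hr × 6.9 hr = 277.38 mL → 277.38 mL × 0.3139535 mg/mL = 87.08442 mg
Total = 96.49674 + 14.06512 + 87.08442 = 197.6463 mg

198 mg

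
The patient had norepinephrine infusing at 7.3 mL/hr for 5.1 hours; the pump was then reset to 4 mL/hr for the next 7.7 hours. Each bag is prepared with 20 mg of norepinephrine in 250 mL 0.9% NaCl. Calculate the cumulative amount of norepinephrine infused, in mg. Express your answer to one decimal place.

5.4 mg

Concentration = 20 mg ÷ 250 mL = 0.08 mg/mL
Stage 1: 7.3 mL/hr × 5.1 hr = 37.23 mL → 37.23 mL × 0.08 mg/mL = 2.9784 mg
Stage 2: 4 mL/hr × 7.7 hr = 30.8 mL → 30.8 mL × 0.08 mg/mL = 2.464 mg
Total = 2.9784 + 2.464 = 5.4424 mg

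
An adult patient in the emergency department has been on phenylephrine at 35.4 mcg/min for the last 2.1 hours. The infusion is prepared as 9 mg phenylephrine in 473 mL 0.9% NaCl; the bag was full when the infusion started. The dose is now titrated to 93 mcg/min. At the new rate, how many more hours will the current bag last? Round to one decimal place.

0.8 hours

Initial rate:
35.4 mcg/min × 60 min/hr = 2124 mcg/hr
Concentration = 9 mg ÷ 473 mL = 0.01902748 mg/mL = 19.02748 mcg/mL
Rate = 2124 mcg/hr ÷ 19.02748 mcg/mL = 111.628 mL/hr
Volume infused so far = 111.628 mL/hr × 2.1 hr = 234.4188 mL
Volume remaining = 473 − 234.4188 = 238.5812 mL
New rate:
93 mcg/min × 60 min/hr = 5580 mcg/hr
Rate = 5580 mcg/hr ÷ 19.02748 mcg/mL = 293.26 mL/hr
Time remaining = 238.5812 mL ÷ 293.26 mL/hr = 0.8135484 hr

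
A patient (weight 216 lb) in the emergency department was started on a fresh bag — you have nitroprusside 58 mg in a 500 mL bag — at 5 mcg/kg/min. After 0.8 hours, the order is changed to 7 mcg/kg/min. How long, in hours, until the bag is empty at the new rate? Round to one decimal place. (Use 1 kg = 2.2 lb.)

0.8 hours

Initial rate:
Weight = 216 lb ÷ 2.2 lb/kg = 98.18182 kg
Dose = 5 mcg/kg/min × 98.18182 kg = 490.9091 mcg/min
490.9091 mcg/min × 60 min/hr = 29454.55 mcg/hr
Concentration = 58 mg ÷ 500 mL = 0.116 mg/mL = 116 mcg/mL
Rate = 29454.55 mcg/hr ÷ 116 mcg/mL = 253.9185 mL/hr
Volume infused so far = 253.9185 mL/hr × 0.8 hr = 203.1348 mL
Volume remaining = 500 − 203.1348 = 296.8652 mL
New rate:
Dose = 7 mcg/kg/min × 98.18182 kg = 687.2727 mcg/min
687.2727 mcg/min × 60 min/hr = 41236.36 mcg/hr
Rate = 41236.36 mcg/hr ÷ 116 mcg/mL = 355.4859 mL/hr
Time remaining = 296.8652 mL ÷ 355.4859 mL/hr = 0.835097 hr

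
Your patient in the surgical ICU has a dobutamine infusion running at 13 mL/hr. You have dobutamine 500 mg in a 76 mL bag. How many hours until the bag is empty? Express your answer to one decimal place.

Duration = 76 mL ÷ 13 mL/hr = 5.846154 hr

5.8 hours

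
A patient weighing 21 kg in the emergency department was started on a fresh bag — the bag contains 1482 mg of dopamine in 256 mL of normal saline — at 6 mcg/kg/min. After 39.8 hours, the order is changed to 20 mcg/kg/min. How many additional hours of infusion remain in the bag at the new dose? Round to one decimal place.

46.9 hours

Initial rate:
Dose = 6 mcg/kg/min × 21 kg = 126 mcg/min
126 mcg/min × 60 min/hr = 7560 mcg/hr
Concentration = 1482 mg ÷ 256 mL = 5.789062 mg/mL = 5789.062 mcg/mL
Rate = 7560 mcg/hr ÷ 5789.062 mcg/mL = 1.305911 mL/hr
Volume infused so far = 1.305911 mL/hr × 39.8 hr = 51.97526 mL
Volume remaining = 256 − 51.97526 = 204.0247 mL
New rate:
Dose = 20 mcg/kg/min × 21 kg = 420 mcg/min
420 mcg/min × 60 min/hr = 25200 mcg/hr
Rate = 25200 mcg/hr ÷ 5789.062 mcg/mL = 4.353036 mL/hr
Time remaining = 204.0247 mL ÷ 4.353036 mL/hr = 46.86952 hr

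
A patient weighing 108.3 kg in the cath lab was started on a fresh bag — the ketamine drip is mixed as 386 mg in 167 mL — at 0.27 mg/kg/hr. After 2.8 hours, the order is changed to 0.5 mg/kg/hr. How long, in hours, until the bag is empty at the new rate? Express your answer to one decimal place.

5.6 hours

Initial rate:
Dose = 0.27 mg/kg/hr × 108.3 kg = 29.241 mg/hr
Concentration = 386 mg ÷ 167 mL = 2.311377 mg/mL
Rate = 29.241 mg/hr ÷ 2.311377 mg/mL = 12.6509 mL/hr
Volume infused so far = 12.6509 mL/hr × 2.8 hr = 35.42252 mL
Volume remaining = 167 − 35.42252 = 131.5775 mL
New rate:
Dose = 0.5 mg/kg/hr × 108.3 kg = 54.15 mg/hr
Rate = 54.15 mg/hr ÷ 2.311377 mg/mL = 23.42759 mL/hr
Time remaining = 131.5775 mL ÷ 23.42759 mL/hr = 5.616347 hr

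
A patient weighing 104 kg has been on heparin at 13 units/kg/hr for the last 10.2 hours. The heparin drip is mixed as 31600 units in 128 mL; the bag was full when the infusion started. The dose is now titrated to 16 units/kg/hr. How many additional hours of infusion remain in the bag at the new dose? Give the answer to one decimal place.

Initial rate:
Dose = 13 units/kg/hr × 104 kg = 1352 units/hr
Concentration = 31600 units ÷ 128 mL = 246.875 units/mL
Rate = 1352 units/hr ÷ 246.875 units/mL = 5.476456 mL/hr
Volume infused so far = 5.476456 mL/hr × 10.2 hr = 55.85985 mL
Volume remaining = 128 − 55.85985 = 72.14015 mL
New rate:
Dose = 16 units/kg/hr × 104 kg = 1664 units/hr
Rate = 1664 units/hr ÷ 246.875 units/mL = 6.740253 mL/hr
Time remaining = 72.14015 mL ÷ 6.740253 mL/hr = 10.70288 hr

10.7 hours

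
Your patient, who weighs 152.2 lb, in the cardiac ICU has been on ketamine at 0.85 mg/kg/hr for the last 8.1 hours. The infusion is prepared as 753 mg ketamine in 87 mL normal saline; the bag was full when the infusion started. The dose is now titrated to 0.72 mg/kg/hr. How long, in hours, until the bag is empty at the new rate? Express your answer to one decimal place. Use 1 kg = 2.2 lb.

Initial rate:
Weight = 152.2 lb ÷ 2.2 lb/kg = 69.18182 kg
Dose = 0.85 mg/kg/hr × 69.18182 kg = 58.80455 mg/hr
Concentration = 753 mg ÷ 87 mL = 8.655172 mg/mL
Rate = 58.80455 mg/hr ÷ 8.655172 mg/mL = 6.794151 mL/hr
Volume infused so far = 6.794151 mL/hr × 8.1 hr = 55.03262 mL
Volume remaining = 87 − 55.03262 = 31.96738 mL
New rate:
Dose = 0.72 mg/kg/hr × 69.18182 kg = 49.81091 mg/hr
Rate = 49.81091 mg/hr ÷ 8.655172 mg/mL = 5.755045 mL/hr
Time remaining = 31.96738 mL ÷ 5.755045 mL/hr = 5.55467 hr

5.6 hours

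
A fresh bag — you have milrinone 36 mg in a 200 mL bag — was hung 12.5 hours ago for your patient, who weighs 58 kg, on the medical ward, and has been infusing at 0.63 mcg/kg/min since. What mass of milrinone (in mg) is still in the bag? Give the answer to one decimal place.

8.6 mg

Dose = 0.63 mcg/kg/min × 58 kg = 36.54 mcg/min
36.54 mcg/min × 60 min/hr = 2192.4 mcg/hr
Concentration = 36 mg ÷ 200 mL = 0.18 mg/mL = 180 mcg/mL
Rate = 2192.4 mcg/hr ÷ 180 mcg/mL = 12.18 mL/hr
Volume infused = 12.18 mL/hr × 12.5 hr = 152.25 mL
Volume remaining = 200 − 152.25 = 47.75 mL
Drug remaining = 47.75 mL × 180 mcg/mL = 8595 mcg = 8.595 mg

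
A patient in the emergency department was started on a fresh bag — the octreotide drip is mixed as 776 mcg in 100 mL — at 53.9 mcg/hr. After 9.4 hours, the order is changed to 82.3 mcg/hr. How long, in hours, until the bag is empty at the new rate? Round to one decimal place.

3.3 hours

Initial rate:
Concentration = 776 mcg ÷ 100 mL = 7.76 mcg/mL
Rate = 53.9 mcg/hr ÷ 7.76 mcg/mL = 6.945876 mL/hr
Volume infused so far = 6.945876 mL/hr × 9.4 hr = 65.29124 mL
Volume remaining = 100 − 65.29124 = 34.70876 mL
New rate:
Rate = 82.3 mcg/hr ÷ 7.76 mcg/mL = 10.60567 mL/hr
Time remaining = 34.70876 mL ÷ 10.60567 mL/hr = 3.272661 hr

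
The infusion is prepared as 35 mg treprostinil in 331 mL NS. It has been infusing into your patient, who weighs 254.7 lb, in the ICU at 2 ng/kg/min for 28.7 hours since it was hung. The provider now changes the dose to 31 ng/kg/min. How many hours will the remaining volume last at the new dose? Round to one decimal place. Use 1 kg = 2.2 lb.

160.7 hours

Initial rate:
Weight = 254.7 lb ÷ 2.2 lb/kg = 115.7727 kg
Dose = 2 ng/kg/min × 115.7727 kg = 231.5455 ng/min
231.5455 ng/min × 60 min/hr = 13892.73 ng/hr
Concentration = 35 mg ÷ 331 mL = 0.1057402 mg/mL = 105740.2 ng/mL
Rate = 13892.73 ng/hr ÷ 105740.2 ng/mL = 0.1313855 mL/hr
Volume infused so far = 0.1313855 mL/hr × 28.7 hr = 3.770764 mL
Volume remaining = 331 − 3.770764 = 327.2292 mL
New rate:
Dose = 31 ng/kg/min × 115.7727 kg = 3588.955 ng/min
3588.955 ng/min × 60 min/hr = 215337.3 ng/hr
Rate = 215337.3 ng/hr ÷ 105740.2 ng/mL = 2.036475 mL/hr
Time remaining = 327.2292 mL ÷ 2.036475 mL/hr = 160.6841 hr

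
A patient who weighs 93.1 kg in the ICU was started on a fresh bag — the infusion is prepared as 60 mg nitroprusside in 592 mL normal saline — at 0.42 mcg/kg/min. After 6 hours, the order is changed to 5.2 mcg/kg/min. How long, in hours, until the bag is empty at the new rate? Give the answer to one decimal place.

1.6 hours

Initial rate:
Dose = 0.42 mcg/kg/min × 93.1 kg = 39.102 mcg/min
39.102 mcg/min × 60 min/hr = 2346.12 mcg/hr
Concentration = 60 mg ÷ 592 mL = 0.1013514 mg/mL = 101.3514 mcg/mL
Rate = 2346.12 mcg/hr ÷ 101.3514 mcg/mL = 23.14838 mL/hr
Volume infused so far = 23.14838 mL/hr × 6 hr = 138.8903 mL
Volume remaining = 592 − 138.8903 = 453.1097 mL
New rate:
Dose = 5.2 mcg/kg/min × 93.1 kg = 484.12 mcg/min
484.12 mcg/min × 60 min/hr = 29047.2 mcg/hr
Rate = 29047.2 mcg/hr ÷ 101.3514 mcg/mL = 286.599 mL/hr
Time remaining = 453.1097 mL ÷ 286.599 mL/hr = 1.580988 hr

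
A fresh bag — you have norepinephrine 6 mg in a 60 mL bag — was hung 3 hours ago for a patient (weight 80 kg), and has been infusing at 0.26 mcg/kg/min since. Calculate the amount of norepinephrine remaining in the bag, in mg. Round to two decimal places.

2.26 mg

Dose = 0.26 mcg/kg/min × 80 kg = 20.8 mcg/min
20.8 mcg/min × 60 min/hr = 1248 mcg/hr
Concentration = 6 mg ÷ 60 mL = 0.1 mg/mL = 100 mcg/mL
Rate = 1248 mcg/hr ÷ 100 mcg/mL = 12.48 mL/hr
Volume infused = 12.48 mL/hr × 3 hr = 37.44 mL
Volume remaining = 60 − 37.44 = 22.56 mL
Drug remaining = 22.56 mL × 100 mcg/mL = 2256 mcg = 2.256 mg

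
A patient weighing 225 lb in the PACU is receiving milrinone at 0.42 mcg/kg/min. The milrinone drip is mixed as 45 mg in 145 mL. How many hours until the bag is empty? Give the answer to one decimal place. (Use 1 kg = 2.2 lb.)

Weight = 225 lb ÷ 2.2 lb/kg = 102.2727 kg
Dose = 0.42 mcg/kg/min × 102.2727 kg = 42.95455 mcg/min
42.95455 mcg/min × 60 min/hr = 2577.273 mcg/hr
Concentration = 45 mg ÷ 145 mL = 0.3103448 mg/mL = 310.3448 mcg/mL
Rate = 2577.273 mcg/hr ÷ 310.3448 mcg/mL = 8.304545 mL/hr
Duration = 145 mL ÷ 8.304545 mL/hr = 17.46032 hr

17.5 hours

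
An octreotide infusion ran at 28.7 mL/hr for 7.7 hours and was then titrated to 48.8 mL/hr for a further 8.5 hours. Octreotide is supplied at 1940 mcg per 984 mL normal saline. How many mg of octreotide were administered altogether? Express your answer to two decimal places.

Concentration = 1940 mcg ÷ 984 mL = 1.971545 mcg/mL
Stage 1: 28.7 mL/hr × 7.7 hr = 220.99 mL → 220.99 mL × 1.971545 mcg/mL = 435.6917 mcg
Stage 2: 48.8 mL/hr × 8.5 hr = 414.8 mL → 414.8 mL × 1.971545 mcg/mL = 817.7967 mcg
Total = 435.6917 + 817.7967 = 1253.488 mcg = 1.253488 mg

1.25 mg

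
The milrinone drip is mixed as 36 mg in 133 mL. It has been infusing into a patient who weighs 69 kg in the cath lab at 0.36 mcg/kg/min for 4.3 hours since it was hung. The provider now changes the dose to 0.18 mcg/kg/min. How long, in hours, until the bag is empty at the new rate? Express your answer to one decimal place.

Initial rate:
Dose = 0.36 mcg/kg/min × 69 kg = 24.84 mcg/min
24.84 mcg/min × 60 min/hr = 1490.4 mcg/hr
Concentration = 36 mg ÷ 133 mL = 0.2706767 mg/mL = 270.6767 mcg/mL
Rate = 1490.4 mcg/hr ÷ 270.6767 mcg/mL = 5.5062 mL/hr
Volume infused so far = 5.5062 mL/hr × 4.3 hr = 23.67666 mL
Volume remaining = 133 − 23.67666 = 109.3233 mL
New rate:
Dose = 0.18 mcg/kg/min × 69 kg = 12.42 mcg/min
12.42 mcg/min × 60 min/hr = 745.2 mcg/hr
Rate = 745.2 mcg/hr ÷ 270.6767 mcg/mL = 2.7531 mL/hr
Time remaining = 109.3233 mL ÷ 2.7531 mL/hr = 39.70918 hr

39.7 hours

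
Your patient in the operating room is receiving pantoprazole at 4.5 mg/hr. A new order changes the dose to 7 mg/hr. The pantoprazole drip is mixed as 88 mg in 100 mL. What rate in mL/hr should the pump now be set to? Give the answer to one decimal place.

8.0 mL/hr

Concentration = 88 mg ÷ 100 mL = 0.88 mg/mL
Rate = 7 mg/hr ÷ 0.88 mg/mL = 7.954545 mL/hr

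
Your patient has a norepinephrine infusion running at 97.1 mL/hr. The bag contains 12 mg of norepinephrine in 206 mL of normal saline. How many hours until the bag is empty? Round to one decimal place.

2.1 hours

Duration = 206 mL ÷ 97.1 mL/hr = 2.121524 hr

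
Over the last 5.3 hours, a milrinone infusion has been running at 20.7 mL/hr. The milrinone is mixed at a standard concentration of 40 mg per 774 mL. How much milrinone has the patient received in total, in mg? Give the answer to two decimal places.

5.67 mg

Concentration = 40 mg ÷ 774 mL = 0.05167959 mg/mL = 51.67959 mcg/mL
Drug rate = 20.7 mL/hr × 51.67959 mcg/mL = 1069.767 mcg/hr
Total = 1069.767 mcg/hr × 5.3 hr = 5669.767 mcg = 5.669767 mg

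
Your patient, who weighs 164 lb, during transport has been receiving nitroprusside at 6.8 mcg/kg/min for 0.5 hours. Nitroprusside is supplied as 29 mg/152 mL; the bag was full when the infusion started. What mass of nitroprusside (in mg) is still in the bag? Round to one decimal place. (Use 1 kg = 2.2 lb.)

13.8 mg

Weight = 164 lb ÷ 2.2 lb/kg = 74.54545 kg
Dose = 6.8 mcg/kg/min × 74.54545 kg = 506.9091 mcg/min
506.9091 mcg/min × 60 min/hr = 30414.55 mcg/hr
Concentration = 29 mg ÷ 152 mL = 0.1907895 mg/mL = 190.7895 mcg/mL
Rate = 30414.55 mcg/hr ÷ 190.7895 mcg/mL = 159.4142 mL/hr
Volume infused = 159.4142 mL/hr × 0.5 hr = 79.70708 mL
Volume remaining = 152 − 79.70708 = 72.29292 mL
Drug remaining = 72.29292 mL × 190.7895 mcg/mL = 13792.73 mcg = 13.79273 mg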